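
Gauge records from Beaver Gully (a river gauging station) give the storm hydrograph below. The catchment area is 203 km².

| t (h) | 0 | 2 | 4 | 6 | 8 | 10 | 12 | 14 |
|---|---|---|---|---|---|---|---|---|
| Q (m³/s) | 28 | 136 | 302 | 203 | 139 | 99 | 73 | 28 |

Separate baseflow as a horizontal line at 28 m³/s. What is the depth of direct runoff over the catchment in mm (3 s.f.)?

Direct runoff: 0.0, 108.0, 274.0, 175.0, 111.0, 71.0, 45.0, 0.0 m³/s; ΣQ_DR = 784.0 m³/s.
V = ΣQ_DR · Δt = 784.0 × 7200 s = 5.645 × 10^6 m³.
Over A = 203 km², depth = V / A = 27.8 mm.

d ≈ 27.8 mm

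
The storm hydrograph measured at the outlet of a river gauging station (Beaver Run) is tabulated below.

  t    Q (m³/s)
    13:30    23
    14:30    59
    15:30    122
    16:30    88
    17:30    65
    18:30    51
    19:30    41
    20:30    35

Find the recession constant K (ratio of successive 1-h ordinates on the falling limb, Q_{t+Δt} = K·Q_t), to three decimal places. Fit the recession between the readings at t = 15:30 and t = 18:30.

Using the recession-limb readings at t = 15:30 and t = 18:30: Q falls from 122 to 51 m³/s over 3 intervals.
K = (Q₂/Q₁)^(1/3) = (51/122)^(1/3) = 0.748.

K ≈ 0.748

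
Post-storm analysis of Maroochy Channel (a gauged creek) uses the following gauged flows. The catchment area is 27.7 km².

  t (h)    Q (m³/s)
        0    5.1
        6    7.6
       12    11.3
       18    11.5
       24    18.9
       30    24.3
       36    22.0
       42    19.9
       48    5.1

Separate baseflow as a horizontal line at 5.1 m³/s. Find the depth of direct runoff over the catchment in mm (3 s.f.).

Direct runoff: 0.0, 2.5, 6.2, 6.4, 13.8, 19.2, 16.9, 14.8, 0.0 m³/s; ΣQ_DR = 79.80 m³/s.
V = ΣQ_DR · Δt = 79.80 × 21600 s = 1.724 × 10^6 m³.
Over A = 27.7 km², depth = V / A = 62.2 mm.

d ≈ 62.2 mm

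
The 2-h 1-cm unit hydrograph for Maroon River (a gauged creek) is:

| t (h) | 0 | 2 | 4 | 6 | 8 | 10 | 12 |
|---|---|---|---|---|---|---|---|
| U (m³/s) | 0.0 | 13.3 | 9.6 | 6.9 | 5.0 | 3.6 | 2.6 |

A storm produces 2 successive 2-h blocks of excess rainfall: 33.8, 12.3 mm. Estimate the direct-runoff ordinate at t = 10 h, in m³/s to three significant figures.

By discrete convolution, Q_j = Σ (P_i / 10 mm) · U_{j−i}.
At t = 10 h (j=5): Q = (33.8/10)·3.6 + (12.3/10)·5.0 = 18.3 m³/s.

Q ≈ 18.3 m³/s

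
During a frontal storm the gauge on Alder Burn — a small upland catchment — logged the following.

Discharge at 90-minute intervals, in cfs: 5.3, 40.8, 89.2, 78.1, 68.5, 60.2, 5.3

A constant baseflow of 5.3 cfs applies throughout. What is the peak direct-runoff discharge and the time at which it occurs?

Subtracting baseflow gives direct-runoff ordinates: 0.0, 35.5, 83.9, 72.8, 63.2, 54.9, 0.0 cfs.
The maximum is 83.9 cfs, occurring at the reading for t = 3 h.

Q_p = 83.9 cfs at t = 3 h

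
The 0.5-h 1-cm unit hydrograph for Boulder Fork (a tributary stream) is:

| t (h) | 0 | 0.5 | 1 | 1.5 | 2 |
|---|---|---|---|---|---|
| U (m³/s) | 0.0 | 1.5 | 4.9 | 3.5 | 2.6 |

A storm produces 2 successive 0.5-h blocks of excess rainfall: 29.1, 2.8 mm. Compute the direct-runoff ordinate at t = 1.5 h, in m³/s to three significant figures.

Q ≈ 11.6 m³/s

By discrete convolution, Q_j = Σ (P_i / 10 mm) · U_{j−i}.
At t = 1.5 h (j=3): Q = (29.1/10)·3.5 + (2.8/10)·4.9 = 11.6 m³/s.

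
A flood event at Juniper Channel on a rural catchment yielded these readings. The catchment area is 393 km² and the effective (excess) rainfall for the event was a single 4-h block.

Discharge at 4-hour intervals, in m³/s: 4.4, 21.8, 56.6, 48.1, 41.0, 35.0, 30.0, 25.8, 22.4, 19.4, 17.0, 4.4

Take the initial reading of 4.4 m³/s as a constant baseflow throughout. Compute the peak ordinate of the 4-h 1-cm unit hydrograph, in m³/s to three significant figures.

Direct runoff: 0.0, 17.4, 52.2, 43.7, 36.6, 30.6, 25.6, 21.4, 18.0, 15.0, 12.6, 0.0 m³/s; ΣQ_DR = 273.1 m³/s, peak = 52.2 m³/s.
Runoff depth d = ΣQ_DR·Δt / A = 273.1 × 14400 / (393 km²) = 10.01 mm.
The 1-cm UH is the DRH scaled by (10 mm)/d, so U_p = 52.2 × 10/10.01 = 52.2 m³/s.

U_p ≈ 52.2 m³/s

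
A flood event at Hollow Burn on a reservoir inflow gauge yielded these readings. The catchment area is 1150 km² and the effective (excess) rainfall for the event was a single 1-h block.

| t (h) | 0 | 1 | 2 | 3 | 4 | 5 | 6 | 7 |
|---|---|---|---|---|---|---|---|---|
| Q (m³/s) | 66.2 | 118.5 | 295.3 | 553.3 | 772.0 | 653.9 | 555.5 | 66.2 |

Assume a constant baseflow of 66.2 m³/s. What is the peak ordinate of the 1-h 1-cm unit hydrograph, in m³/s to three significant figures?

U_p ≈ 884 m³/s

Direct runoff: 0.0, 52.3, 229.1, 487.1, 705.8, 587.7, 489.3, 0.0 m³/s; ΣQ_DR = 2551 m³/s, peak = 705.8 m³/s.
Runoff depth d = ΣQ_DR·Δt / A = 2551 × 3600 / (1150 km²) = 7.987 mm.
The 1-cm UH is the DRH scaled by (10 mm)/d, so U_p = 705.8 × 10/7.987 = 884 m³/s.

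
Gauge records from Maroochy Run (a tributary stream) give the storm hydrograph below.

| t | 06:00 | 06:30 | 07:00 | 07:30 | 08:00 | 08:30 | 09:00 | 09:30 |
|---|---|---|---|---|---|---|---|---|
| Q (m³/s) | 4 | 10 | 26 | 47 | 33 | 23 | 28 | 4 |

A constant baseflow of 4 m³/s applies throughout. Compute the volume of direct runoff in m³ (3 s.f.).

V ≈ 2.57 × 10^5 m³

Direct-runoff ordinates (Q − Q_b): 0.0, 6.0, 22.0, 43.0, 29.0, 19.0, 24.0, 0.0 m³/s.
ΣQ_DR = 143.0 m³/s.
With Δt = 0.5 h = 1800 s, V = ΣQ_DR · Δt = 143.0 × 1800 = 2.57 × 10^5 m³.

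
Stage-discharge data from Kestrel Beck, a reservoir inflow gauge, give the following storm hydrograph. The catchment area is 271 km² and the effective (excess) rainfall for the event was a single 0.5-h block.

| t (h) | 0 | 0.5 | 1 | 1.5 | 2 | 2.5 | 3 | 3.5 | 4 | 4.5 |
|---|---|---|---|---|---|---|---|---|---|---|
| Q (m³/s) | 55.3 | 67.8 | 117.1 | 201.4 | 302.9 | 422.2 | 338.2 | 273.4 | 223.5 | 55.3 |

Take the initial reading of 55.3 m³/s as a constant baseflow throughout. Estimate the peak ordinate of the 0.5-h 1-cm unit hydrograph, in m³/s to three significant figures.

Direct runoff: 0.0, 12.5, 61.8, 146.1, 247.6, 366.9, 282.9, 218.1, 168.2, 0.0 m³/s; ΣQ_DR = 1504 m³/s, peak = 366.9 m³/s.
Runoff depth d = ΣQ_DR·Δt / A = 1504 × 1800 / (271 km²) = 9.990 mm.
The 1-cm UH is the DRH scaled by (10 mm)/d, so U_p = 366.9 × 10/9.990 = 367 m³/s.

U_p ≈ 367 m³/s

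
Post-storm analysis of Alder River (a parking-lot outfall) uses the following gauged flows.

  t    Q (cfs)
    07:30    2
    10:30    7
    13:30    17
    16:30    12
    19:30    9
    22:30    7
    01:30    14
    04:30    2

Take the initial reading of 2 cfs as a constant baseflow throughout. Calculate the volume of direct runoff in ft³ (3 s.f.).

Direct-runoff ordinates (Q − Q_b): 0.0, 5.0, 15.0, 10.0, 7.0, 5.0, 12.0, 0.0 cfs.
ΣQ_DR = 54.00 cfs.
With Δt = 3 h = 10800 s, V = ΣQ_DR · Δt = 54.00 × 10800 = 5.83 × 10^5 ft³.

V ≈ 5.83 × 10^5 ft³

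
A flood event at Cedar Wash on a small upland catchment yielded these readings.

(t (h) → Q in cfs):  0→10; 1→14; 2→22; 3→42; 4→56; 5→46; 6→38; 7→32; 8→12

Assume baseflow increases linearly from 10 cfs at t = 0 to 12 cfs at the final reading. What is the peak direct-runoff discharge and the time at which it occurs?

Subtracting baseflow gives direct-runoff ordinates: 0.00, 3.75, 11.50, 31.25, 45.00, 34.75, 26.50, 20.25, 0.00 cfs.
The maximum is 45.00 cfs, occurring at the reading for t = 4 h.

Q_p = 45.00 cfs at t = 4 h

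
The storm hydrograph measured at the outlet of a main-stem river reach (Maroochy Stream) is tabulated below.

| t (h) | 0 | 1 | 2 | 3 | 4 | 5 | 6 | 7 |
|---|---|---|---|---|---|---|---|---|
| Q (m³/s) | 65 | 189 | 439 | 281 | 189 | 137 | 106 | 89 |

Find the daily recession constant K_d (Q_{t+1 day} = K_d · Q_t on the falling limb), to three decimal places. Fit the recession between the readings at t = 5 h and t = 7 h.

K_d ≈ 0.006

Between t = 5 h and t = 7 h the flow falls from 137 to 89 m³/s over 2×1 h = 2 h.
Per-interval ratio K = (89/137)^(1/2) = 0.8060; K_d = K^(24/1) = 0.006.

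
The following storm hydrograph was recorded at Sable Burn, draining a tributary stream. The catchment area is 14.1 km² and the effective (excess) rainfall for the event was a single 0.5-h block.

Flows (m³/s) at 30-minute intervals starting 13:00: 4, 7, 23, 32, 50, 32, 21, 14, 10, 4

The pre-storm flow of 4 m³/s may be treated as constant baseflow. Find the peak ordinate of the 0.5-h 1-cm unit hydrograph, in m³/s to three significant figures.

U_p ≈ 23.0 m³/s

Direct runoff: 0.0, 3.0, 19.0, 28.0, 46.0, 28.0, 17.0, 10.0, 6.0, 0.0 m³/s; ΣQ_DR = 157.0 m³/s, peak = 46.0 m³/s.
Runoff depth d = ΣQ_DR·Δt / A = 157.0 × 1800 / (14.1 km²) = 20.04 mm.
The 1-cm UH is the DRH scaled by (10 mm)/d, so U_p = 46.0 × 10/20.04 = 23.0 m³/s.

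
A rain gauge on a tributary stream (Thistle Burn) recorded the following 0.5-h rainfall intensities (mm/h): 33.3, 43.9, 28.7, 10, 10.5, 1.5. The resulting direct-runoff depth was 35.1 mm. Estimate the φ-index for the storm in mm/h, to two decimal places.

φ ≈ 11.90 mm/h

Only the 3 blocks with intensity above φ contribute runoff: 33.3, 43.9, 28.7 mm/h.
Σ(I−φ)·Δt = d  ⇒  (33.3+43.9+28.7 − 3φ)·0.5 = 35.1
φ = (105.9 − 35.1/0.5) / 3 = 11.90 mm/h.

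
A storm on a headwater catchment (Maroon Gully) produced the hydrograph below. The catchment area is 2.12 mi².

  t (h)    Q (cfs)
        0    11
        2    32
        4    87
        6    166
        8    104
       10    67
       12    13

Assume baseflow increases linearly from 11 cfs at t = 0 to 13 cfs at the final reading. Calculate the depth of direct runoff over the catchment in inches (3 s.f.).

Direct runoff: 0.00, 20.67, 75.33, 154.00, 91.67, 54.33, 0.00 cfs; ΣQ_DR = 396.0 cfs.
V = ΣQ_DR · Δt = 396.0 × 7200 s = 2.851 × 10^6 ft³.
Over A = 2.12 mi², depth = V / A = 0.579 in.

d ≈ 0.579 in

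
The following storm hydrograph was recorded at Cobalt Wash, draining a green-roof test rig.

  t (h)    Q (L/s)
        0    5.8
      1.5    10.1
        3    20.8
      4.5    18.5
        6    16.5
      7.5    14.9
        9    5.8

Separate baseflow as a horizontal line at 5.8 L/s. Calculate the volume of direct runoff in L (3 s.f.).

Direct-runoff ordinates (Q − Q_b): 0.0, 4.3, 15.0, 12.7, 10.7, 9.1, 0.0 L/s.
ΣQ_DR = 51.80 L/s.
With Δt = 1.5 h = 5400 s, V = ΣQ_DR · Δt = 51.80 × 5400 = 2.80 × 10^5 L.

V ≈ 2.80 × 10^5 L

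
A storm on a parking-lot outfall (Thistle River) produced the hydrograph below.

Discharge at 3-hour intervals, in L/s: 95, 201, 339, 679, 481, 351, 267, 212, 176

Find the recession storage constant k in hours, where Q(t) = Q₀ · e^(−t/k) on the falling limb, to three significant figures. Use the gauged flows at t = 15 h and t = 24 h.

On the falling limb, Q drops from 351 to 176 L/s between t = 15 h and t = 24 h (Δt = 9 h).
k = −Δt / ln(Q₂/Q₁) = −9 / ln(176/351) = 13.0 h.

k ≈ 13.0 h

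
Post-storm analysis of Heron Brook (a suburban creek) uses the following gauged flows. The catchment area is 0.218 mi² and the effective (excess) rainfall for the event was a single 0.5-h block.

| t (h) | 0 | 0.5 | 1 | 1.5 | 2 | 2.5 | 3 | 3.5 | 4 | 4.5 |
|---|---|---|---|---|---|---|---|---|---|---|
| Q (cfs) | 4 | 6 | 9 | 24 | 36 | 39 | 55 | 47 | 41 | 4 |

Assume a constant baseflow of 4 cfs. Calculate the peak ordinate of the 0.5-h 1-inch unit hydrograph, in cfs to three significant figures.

U_p ≈ 63.8 cfs

Direct runoff: 0.0, 2.0, 5.0, 20.0, 32.0, 35.0, 51.0, 43.0, 37.0, 0.0 cfs; ΣQ_DR = 225.0 cfs, peak = 51.0 cfs.
Runoff depth d = ΣQ_DR·Δt / A = 225.0 × 1800 / (0.218 mi²) = 0.7997 in.
The 1-inch UH is the DRH scaled by (1 in)/d, so U_p = 51.0 × 1/0.7997 = 63.8 cfs.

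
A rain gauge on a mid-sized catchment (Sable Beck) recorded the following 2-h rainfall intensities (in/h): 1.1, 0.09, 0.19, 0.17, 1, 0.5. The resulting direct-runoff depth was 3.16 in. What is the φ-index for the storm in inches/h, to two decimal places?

φ ≈ 0.34 in/h

Only the 3 blocks with intensity above φ contribute runoff: 1.1, 1, 0.5 in/h.
Σ(I−φ)·Δt = d  ⇒  (1.1+1+0.5 − 3φ)·2 = 3.16
φ = (2.600 − 3.16/2) / 3 = 0.34 in/h.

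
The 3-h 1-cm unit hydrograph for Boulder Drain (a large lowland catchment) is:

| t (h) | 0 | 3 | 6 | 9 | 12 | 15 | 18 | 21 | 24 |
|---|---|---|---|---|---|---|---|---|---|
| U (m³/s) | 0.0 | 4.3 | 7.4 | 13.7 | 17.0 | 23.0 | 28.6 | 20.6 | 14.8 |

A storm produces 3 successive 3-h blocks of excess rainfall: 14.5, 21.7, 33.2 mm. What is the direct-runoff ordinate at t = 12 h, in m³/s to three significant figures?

By discrete convolution, Q_j = Σ (P_i / 10 mm) · U_{j−i}.
At t = 12 h (j=4): Q = (14.5/10)·17.0 + (21.7/10)·13.7 + (33.2/10)·7.4 = 78.9 m³/s.

Q ≈ 78.9 m³/s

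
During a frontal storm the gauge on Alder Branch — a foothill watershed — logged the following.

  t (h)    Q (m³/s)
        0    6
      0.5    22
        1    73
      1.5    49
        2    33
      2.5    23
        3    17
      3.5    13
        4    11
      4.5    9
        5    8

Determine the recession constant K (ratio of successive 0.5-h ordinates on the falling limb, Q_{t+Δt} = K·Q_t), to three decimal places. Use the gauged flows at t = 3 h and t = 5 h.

Using the recession-limb readings at t = 3 h and t = 5 h: Q falls from 17 to 8 m³/s over 4 intervals.
K = (Q₂/Q₁)^(1/4) = (8/17)^(1/4) = 0.828.

K ≈ 0.828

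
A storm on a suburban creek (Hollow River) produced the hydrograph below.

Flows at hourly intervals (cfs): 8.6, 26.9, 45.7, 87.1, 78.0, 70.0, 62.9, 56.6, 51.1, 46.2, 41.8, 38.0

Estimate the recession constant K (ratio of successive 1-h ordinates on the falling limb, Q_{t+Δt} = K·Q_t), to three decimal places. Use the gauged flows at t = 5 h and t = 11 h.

K ≈ 0.903

Using the recession-limb readings at t = 5 h and t = 11 h: Q falls from 70.0 to 38.0 cfs over 6 intervals.
K = (Q₂/Q₁)^(1/6) = (38.0/70.0)^(1/6) = 0.903.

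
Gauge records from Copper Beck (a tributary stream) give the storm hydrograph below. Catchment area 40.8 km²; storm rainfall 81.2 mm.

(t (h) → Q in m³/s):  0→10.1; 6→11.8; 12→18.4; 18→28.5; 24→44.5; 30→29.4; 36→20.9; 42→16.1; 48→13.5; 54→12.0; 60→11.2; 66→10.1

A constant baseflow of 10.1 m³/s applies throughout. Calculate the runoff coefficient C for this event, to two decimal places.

ΣQ_DR = 105.3 m³/s; V = ΣQ_DR·Δt = 2.274 × 10^6 m³.
Runoff depth d = V / A = 55.75 mm.
C = d / P = 55.75 / 81.2 = 0.69.

C ≈ 0.69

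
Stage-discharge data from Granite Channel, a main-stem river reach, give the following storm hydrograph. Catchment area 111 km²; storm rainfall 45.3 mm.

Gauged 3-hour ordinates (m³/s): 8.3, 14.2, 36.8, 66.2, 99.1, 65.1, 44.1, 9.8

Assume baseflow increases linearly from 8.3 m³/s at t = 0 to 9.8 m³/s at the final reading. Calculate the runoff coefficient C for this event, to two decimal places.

C ≈ 0.58

ΣQ_DR = 271.2 m³/s; V = ΣQ_DR·Δt = 2.929 × 10^6 m³.
Runoff depth d = V / A = 26.39 mm.
C = d / P = 26.39 / 45.3 = 0.58.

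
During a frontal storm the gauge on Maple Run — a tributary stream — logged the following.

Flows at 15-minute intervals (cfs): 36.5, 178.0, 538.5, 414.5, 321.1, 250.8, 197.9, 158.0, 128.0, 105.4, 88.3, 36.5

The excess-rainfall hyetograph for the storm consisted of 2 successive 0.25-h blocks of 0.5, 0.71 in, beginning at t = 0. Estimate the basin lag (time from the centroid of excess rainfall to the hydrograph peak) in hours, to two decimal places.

Centroid of excess rainfall: t_c = Σ P_i·t̄_i / ΣP_i = 0.2717 h (block centres at 0.125, 0.375 h).
Hydrograph peak occurs at t = 0.5 h, so basin lag t_L = 0.5 − 0.2717 = 0.23 h.

t_L ≈ 0.23 h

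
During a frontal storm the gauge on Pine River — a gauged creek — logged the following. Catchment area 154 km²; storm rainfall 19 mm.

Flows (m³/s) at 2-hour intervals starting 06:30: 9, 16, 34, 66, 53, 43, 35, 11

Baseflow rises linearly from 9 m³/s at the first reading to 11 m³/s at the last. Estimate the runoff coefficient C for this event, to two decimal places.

C ≈ 0.46

ΣQ_DR = 187.0 m³/s; V = ΣQ_DR·Δt = 1.346 × 10^6 m³.
Runoff depth d = V / A = 8.743 mm.
C = d / P = 8.743 / 19 = 0.46.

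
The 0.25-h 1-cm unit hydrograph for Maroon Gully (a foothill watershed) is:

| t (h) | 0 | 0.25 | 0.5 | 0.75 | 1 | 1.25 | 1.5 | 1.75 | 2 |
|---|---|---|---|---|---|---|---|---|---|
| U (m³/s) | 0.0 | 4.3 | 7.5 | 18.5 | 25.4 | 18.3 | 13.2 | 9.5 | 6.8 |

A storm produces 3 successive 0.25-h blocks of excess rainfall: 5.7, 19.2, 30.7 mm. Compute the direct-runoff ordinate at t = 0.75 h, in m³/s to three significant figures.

By discrete convolution, Q_j = Σ (P_i / 10 mm) · U_{j−i}.
At t = 0.75 h (j=3): Q = (5.7/10)·18.5 + (19.2/10)·7.5 + (30.7/10)·4.3 = 38.1 m³/s.

Q ≈ 38.1 m³/s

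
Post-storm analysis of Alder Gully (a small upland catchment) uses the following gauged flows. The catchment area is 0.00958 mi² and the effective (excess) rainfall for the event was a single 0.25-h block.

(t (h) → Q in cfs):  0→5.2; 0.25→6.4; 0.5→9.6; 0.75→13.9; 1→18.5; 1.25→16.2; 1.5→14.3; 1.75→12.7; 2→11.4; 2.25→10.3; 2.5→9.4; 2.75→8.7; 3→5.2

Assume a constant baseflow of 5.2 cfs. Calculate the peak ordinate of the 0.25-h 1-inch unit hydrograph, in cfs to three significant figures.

U_p ≈ 4.43 cfs

Direct runoff: 0.0, 1.2, 4.4, 8.7, 13.3, 11.0, 9.1, 7.5, 6.2, 5.1, 4.2, 3.5, 0.0 cfs; ΣQ_DR = 74.20 cfs, peak = 13.3 cfs.
Runoff depth d = ΣQ_DR·Δt / A = 74.20 × 900 / (0.00958 mi²) = 3.000 in.
The 1-inch UH is the DRH scaled by (1 in)/d, so U_p = 13.3 × 1/3.000 = 4.43 cfs.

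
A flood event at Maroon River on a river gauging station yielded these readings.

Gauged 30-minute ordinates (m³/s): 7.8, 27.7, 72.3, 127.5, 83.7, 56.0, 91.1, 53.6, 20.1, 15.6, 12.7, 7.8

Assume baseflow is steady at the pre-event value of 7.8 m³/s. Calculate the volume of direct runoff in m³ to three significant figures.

V ≈ 8.68 × 10^5 m³

Direct-runoff ordinates (Q − Q_b): 0.0, 19.9, 64.5, 119.7, 75.9, 48.2, 83.3, 45.8, 12.3, 7.8, 4.9, 0.0 m³/s.
ΣQ_DR = 482.3 m³/s.
With Δt = 0.5 h = 1800 s, V = ΣQ_DR · Δt = 482.3 × 1800 = 8.68 × 10^5 m³.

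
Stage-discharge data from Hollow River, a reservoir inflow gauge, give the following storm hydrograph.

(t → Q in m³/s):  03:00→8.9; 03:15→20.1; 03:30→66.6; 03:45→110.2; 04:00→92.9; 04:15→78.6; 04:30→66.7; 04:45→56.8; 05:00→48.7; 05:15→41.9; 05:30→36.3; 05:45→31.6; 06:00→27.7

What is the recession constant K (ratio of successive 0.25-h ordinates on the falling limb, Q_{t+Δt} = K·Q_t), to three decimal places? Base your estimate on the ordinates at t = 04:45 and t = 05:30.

K ≈ 0.861

Using the recession-limb readings at t = 04:45 and t = 05:30: Q falls from 56.8 to 36.3 m³/s over 3 intervals.
K = (Q₂/Q₁)^(1/3) = (36.3/56.8)^(1/3) = 0.861.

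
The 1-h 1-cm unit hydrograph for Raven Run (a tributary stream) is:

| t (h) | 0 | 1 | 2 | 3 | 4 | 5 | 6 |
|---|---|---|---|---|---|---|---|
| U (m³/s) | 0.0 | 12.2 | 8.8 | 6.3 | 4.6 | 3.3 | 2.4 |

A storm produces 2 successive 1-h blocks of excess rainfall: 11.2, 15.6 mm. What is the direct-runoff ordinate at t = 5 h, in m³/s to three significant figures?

Q ≈ 10.9 m³/s

By discrete convolution, Q_j = Σ (P_i / 10 mm) · U_{j−i}.
At t = 5 h (j=5): Q = (11.2/10)·3.3 + (15.6/10)·4.6 = 10.9 m³/s.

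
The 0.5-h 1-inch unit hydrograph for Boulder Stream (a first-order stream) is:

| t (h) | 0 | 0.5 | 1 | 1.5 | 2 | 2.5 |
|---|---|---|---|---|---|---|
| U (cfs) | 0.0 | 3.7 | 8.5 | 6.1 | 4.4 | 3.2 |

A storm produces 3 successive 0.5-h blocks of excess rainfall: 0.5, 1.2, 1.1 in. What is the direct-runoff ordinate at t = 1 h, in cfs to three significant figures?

Q ≈ 8.69 cfs

By discrete convolution, Q_j = Σ (P_i / 1 in) · U_{j−i}.
At t = 1 h (j=2): Q = (0.5/1)·8.5 + (1.2/1)·3.7 + (1.1/1)·0.0 = 8.69 cfs.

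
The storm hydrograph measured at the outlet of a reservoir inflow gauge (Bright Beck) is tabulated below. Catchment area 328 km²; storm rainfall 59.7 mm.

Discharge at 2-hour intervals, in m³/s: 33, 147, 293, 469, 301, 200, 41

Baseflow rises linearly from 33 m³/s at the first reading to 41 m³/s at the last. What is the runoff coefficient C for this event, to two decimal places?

C ≈ 0.45

ΣQ_DR = 1225 m³/s; V = ΣQ_DR·Δt = 8.820 × 10^6 m³.
Runoff depth d = V / A = 26.89 mm.
C = d / P = 26.89 / 59.7 = 0.45.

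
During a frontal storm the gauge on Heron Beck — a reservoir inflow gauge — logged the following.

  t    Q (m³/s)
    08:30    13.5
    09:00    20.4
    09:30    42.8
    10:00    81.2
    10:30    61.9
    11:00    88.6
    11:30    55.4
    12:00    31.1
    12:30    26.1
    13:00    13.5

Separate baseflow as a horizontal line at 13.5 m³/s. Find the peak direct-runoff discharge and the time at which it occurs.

Q_p = 75.1 m³/s at t = 11:00

Subtracting baseflow gives direct-runoff ordinates: 0.0, 6.9, 29.3, 67.7, 48.4, 75.1, 41.9, 17.6, 12.6, 0.0 m³/s.
The maximum is 75.1 m³/s, occurring at the reading for t = 11:00.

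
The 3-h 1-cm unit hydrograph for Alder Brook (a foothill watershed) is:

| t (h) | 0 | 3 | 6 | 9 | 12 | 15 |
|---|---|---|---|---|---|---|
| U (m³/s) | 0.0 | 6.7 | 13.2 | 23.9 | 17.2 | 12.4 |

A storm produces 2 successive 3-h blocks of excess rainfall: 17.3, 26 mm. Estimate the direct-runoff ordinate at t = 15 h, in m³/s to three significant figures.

Q ≈ 66.2 m³/s

By discrete convolution, Q_j = Σ (P_i / 10 mm) · U_{j−i}.
At t = 15 h (j=5): Q = (17.3/10)·12.4 + (26/10)·17.2 = 66.2 m³/s.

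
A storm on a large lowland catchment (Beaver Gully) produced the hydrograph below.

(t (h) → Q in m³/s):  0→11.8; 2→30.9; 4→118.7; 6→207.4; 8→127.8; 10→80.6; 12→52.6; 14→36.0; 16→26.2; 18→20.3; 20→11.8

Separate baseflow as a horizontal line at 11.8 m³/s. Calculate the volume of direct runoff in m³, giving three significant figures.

V ≈ 4.28 × 10^6 m³

Direct-runoff ordinates (Q − Q_b): 0.0, 19.1, 106.9, 195.6, 116.0, 68.8, 40.8, 24.2, 14.4, 8.5, 0.0 m³/s.
ΣQ_DR = 594.3 m³/s.
With Δt = 2 h = 7200 s, V = ΣQ_DR · Δt = 594.3 × 7200 = 4.28 × 10^6 m³.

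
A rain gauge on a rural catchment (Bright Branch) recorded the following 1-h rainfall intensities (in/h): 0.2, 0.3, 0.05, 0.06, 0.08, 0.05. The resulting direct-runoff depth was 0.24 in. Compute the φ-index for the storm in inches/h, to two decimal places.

φ ≈ 0.13 in/h

Only the 2 blocks with intensity above φ contribute runoff: 0.2, 0.3 in/h.
Σ(I−φ)·Δt = d  ⇒  (0.2+0.3 − 2φ)·1 = 0.24
φ = (0.5000 − 0.24/1) / 2 = 0.13 in/h.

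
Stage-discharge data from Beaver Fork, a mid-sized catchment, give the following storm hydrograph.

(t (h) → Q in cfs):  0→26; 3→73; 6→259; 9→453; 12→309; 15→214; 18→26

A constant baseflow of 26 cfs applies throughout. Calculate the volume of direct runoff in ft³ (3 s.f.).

V ≈ 1.27 × 10^7 ft³

Direct-runoff ordinates (Q − Q_b): 0.0, 47.0, 233.0, 427.0, 283.0, 188.0, 0.0 cfs.
ΣQ_DR = 1178 cfs.
With Δt = 3 h = 10800 s, V = ΣQ_DR · Δt = 1178 × 10800 = 1.27 × 10^7 ft³.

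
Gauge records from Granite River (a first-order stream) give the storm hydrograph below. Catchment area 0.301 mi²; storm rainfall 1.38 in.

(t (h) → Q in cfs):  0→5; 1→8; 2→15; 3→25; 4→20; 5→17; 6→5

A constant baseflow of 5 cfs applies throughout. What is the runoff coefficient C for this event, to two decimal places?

ΣQ_DR = 60.00 cfs; V = ΣQ_DR·Δt = 2.160 × 10^5 ft³.
Runoff depth d = V / A = 0.3089 in.
C = d / P = 0.3089 / 1.38 = 0.22.

C ≈ 0.22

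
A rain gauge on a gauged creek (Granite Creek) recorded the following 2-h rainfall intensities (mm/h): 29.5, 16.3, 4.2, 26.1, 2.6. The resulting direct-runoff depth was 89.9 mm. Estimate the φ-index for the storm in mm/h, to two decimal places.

Only the 3 blocks with intensity above φ contribute runoff: 29.5, 16.3, 26.1 mm/h.
Σ(I−φ)·Δt = d  ⇒  (29.5+16.3+26.1 − 3φ)·2 = 89.9
φ = (71.90 − 89.9/2) / 3 = 8.98 mm/h.

φ ≈ 8.98 mm/h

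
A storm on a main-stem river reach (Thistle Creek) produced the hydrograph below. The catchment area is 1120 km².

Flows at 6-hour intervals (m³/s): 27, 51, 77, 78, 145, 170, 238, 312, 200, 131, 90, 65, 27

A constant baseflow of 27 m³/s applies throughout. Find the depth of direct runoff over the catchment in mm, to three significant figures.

d ≈ 24.3 mm

Direct runoff: 0.0, 24.0, 50.0, 51.0, 118.0, 143.0, 211.0, 285.0, 173.0, 104.0, 63.0, 38.0, 0.0 m³/s; ΣQ_DR = 1260 m³/s.
V = ΣQ_DR · Δt = 1260 × 21600 s = 2.722 × 10^7 m³.
Over A = 1120 km², depth = V / A = 24.3 mm.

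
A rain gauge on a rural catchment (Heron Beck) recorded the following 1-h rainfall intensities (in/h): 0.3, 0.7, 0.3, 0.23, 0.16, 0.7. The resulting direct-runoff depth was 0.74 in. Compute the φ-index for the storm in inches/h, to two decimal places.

φ ≈ 0.33 in/h

Only the 2 blocks with intensity above φ contribute runoff: 0.7, 0.7 in/h.
Σ(I−φ)·Δt = d  ⇒  (0.7+0.7 − 2φ)·1 = 0.74
φ = (1.400 − 0.74/1) / 2 = 0.33 in/h.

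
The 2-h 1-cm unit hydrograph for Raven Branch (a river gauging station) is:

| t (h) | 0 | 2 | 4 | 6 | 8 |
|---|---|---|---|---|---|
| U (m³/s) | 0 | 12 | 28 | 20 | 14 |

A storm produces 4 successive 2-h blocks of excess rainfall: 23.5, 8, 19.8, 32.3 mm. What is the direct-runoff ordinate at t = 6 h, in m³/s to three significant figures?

By discrete convolution, Q_j = Σ (P_i / 10 mm) · U_{j−i}.
At t = 6 h (j=3): Q = (23.5/10)·20 + (8/10)·28 + (19.8/10)·12 + (32.3/10)·0 = 93.2 m³/s.

Q ≈ 93.2 m³/s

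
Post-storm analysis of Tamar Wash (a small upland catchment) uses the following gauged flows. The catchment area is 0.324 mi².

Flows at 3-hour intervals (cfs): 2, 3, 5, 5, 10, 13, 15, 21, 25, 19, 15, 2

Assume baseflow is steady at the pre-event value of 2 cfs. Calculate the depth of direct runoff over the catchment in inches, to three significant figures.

Direct runoff: 0.0, 1.0, 3.0, 3.0, 8.0, 11.0, 13.0, 19.0, 23.0, 17.0, 13.0, 0.0 cfs; ΣQ_DR = 111.0 cfs.
V = ΣQ_DR · Δt = 111.0 × 10800 s = 1.199 × 10^6 ft³.
Over A = 0.324 mi², depth = V / A = 1.59 in.

d ≈ 1.59 in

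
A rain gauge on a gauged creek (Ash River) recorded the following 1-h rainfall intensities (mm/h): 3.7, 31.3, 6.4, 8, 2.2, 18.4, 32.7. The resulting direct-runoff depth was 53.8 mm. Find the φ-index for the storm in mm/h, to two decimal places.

φ ≈ 9.53 mm/h

Only the 3 blocks with intensity above φ contribute runoff: 31.3, 18.4, 32.7 mm/h.
Σ(I−φ)·Δt = d  ⇒  (31.3+18.4+32.7 − 3φ)·1 = 53.8
φ = (82.40 − 53.8/1) / 3 = 9.53 mm/h.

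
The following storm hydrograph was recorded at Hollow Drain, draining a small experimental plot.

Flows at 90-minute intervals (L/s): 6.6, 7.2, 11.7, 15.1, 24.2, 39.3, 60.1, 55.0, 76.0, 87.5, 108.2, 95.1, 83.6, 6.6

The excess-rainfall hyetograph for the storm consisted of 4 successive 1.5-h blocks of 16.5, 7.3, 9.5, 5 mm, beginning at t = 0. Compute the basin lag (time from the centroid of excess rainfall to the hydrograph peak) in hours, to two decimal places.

Centroid of excess rainfall: t_c = Σ P_i·t̄_i / ΣP_i = 2.3675 h (block centres at 0.75, 2.25, 3.75, 5.25 h).
Hydrograph peak occurs at t = 15 h, so basin lag t_L = 15 − 2.3675 = 12.63 h.

t_L ≈ 12.63 h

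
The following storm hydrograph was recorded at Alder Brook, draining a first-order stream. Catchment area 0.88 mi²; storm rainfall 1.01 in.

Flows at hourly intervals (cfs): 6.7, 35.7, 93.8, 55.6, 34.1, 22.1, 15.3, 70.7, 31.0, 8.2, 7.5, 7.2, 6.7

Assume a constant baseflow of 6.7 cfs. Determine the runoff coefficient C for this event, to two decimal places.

C ≈ 0.54

ΣQ_DR = 307.5 cfs; V = ΣQ_DR·Δt = 1.107 × 10^6 ft³.
Runoff depth d = V / A = 0.5415 in.
C = d / P = 0.5415 / 1.01 = 0.54.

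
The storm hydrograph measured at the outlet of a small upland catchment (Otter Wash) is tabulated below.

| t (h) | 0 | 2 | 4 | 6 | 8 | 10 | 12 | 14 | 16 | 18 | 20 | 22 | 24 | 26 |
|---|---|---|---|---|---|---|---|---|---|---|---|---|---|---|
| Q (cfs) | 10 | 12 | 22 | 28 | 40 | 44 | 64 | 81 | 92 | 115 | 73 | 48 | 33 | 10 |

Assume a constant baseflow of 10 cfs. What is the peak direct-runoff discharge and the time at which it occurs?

Subtracting baseflow gives direct-runoff ordinates: 0.0, 2.0, 12.0, 18.0, 30.0, 34.0, 54.0, 71.0, 82.0, 105.0, 63.0, 38.0, 23.0, 0.0 cfs.
The maximum is 105.0 cfs, occurring at the reading for t = 18 h.

Q_p = 105.0 cfs at t = 18 h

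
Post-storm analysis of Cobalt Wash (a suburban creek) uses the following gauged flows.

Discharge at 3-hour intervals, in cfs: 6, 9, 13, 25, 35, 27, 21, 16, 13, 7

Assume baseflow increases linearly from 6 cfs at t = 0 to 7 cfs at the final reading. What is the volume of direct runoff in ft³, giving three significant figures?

V ≈ 1.16 × 10^6 ft³

Direct-runoff ordinates (Q − Q_b): 0.00, 2.89, 6.78, 18.67, 28.56, 20.44, 14.33, 9.22, 6.11, 0.00 cfs.
ΣQ_DR = 107.0 cfs.
With Δt = 3 h = 10800 s, V = ΣQ_DR · Δt = 107.0 × 10800 = 1.16 × 10^6 ft³.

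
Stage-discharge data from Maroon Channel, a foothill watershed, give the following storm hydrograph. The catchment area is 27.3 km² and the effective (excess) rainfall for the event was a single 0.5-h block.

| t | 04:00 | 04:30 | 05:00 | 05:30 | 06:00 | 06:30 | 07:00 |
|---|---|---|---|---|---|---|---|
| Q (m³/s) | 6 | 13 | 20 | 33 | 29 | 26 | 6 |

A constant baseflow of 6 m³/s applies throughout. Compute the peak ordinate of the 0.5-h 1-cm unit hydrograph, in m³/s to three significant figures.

U_p ≈ 45.0 m³/s

Direct runoff: 0.0, 7.0, 14.0, 27.0, 23.0, 20.0, 0.0 m³/s; ΣQ_DR = 91.00 m³/s, peak = 27.0 m³/s.
Runoff depth d = ΣQ_DR·Δt / A = 91.00 × 1800 / (27.3 km²) = 6.000 mm.
The 1-cm UH is the DRH scaled by (10 mm)/d, so U_p = 27.0 × 10/6.000 = 45.0 m³/s.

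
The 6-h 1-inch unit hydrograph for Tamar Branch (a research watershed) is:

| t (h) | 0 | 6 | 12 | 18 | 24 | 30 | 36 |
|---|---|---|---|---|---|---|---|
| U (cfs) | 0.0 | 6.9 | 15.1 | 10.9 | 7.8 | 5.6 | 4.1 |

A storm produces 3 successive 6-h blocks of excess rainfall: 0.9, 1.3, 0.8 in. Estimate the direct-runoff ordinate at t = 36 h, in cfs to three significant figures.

Q ≈ 17.2 cfs

By discrete convolution, Q_j = Σ (P_i / 1 in) · U_{j−i}.
At t = 36 h (j=6): Q = (0.9/1)·4.1 + (1.3/1)·5.6 + (0.8/1)·7.8 = 17.2 cfs.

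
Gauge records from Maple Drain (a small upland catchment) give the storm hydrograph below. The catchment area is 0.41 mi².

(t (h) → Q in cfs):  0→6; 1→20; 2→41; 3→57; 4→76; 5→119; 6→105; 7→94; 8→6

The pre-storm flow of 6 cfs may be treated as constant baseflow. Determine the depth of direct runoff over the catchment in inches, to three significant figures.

Direct runoff: 0.0, 14.0, 35.0, 51.0, 70.0, 113.0, 99.0, 88.0, 0.0 cfs; ΣQ_DR = 470.0 cfs.
V = ΣQ_DR · Δt = 470.0 × 3600 s = 1.692 × 10^6 ft³.
Over A = 0.41 mi², depth = V / A = 1.78 in.

d ≈ 1.78 in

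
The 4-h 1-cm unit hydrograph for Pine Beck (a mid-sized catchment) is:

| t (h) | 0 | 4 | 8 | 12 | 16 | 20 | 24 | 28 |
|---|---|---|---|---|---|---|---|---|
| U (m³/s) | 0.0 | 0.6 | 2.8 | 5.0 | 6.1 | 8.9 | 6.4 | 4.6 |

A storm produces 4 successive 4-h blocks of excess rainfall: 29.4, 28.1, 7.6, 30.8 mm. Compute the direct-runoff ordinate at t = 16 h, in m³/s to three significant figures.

Q ≈ 36.0 m³/s

By discrete convolution, Q_j = Σ (P_i / 10 mm) · U_{j−i}.
At t = 16 h (j=4): Q = (29.4/10)·6.1 + (28.1/10)·5.0 + (7.6/10)·2.8 + (30.8/10)·0.6 = 36.0 m³/s.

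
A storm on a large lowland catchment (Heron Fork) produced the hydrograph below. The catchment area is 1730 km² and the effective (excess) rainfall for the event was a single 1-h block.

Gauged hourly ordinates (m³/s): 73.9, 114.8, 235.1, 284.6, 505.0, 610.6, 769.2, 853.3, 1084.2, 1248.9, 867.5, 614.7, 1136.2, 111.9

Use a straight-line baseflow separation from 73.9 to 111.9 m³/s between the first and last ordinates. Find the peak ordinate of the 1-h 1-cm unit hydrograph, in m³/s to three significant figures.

Direct runoff: 0.00, 37.98, 155.35, 201.93, 419.41, 522.08, 677.76, 758.94, 986.92, 1148.69, 764.37, 508.65, 1027.22, 0.00 m³/s; ΣQ_DR = 7209 m³/s, peak = 1148.69 m³/s.
Runoff depth d = ΣQ_DR·Δt / A = 7209 × 3600 / (1730 km²) = 15.00 mm.
The 1-cm UH is the DRH scaled by (10 mm)/d, so U_p = 1148.69 × 10/15.00 = 766 m³/s.

U_p ≈ 766 m³/s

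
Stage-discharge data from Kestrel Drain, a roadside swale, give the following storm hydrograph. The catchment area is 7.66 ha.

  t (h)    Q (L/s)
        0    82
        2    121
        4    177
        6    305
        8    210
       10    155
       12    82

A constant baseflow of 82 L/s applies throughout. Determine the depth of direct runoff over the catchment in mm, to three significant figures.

d ≈ 52.4 mm

Direct runoff: 0.0, 39.0, 95.0, 223.0, 128.0, 73.0, 0.0 L/s; ΣQ_DR = 558.0 L/s.
V = ΣQ_DR · Δt = 558.0 × 7200 s = 4.018 × 10^6 L.
Over A = 7.66 ha, depth = V / A = 52.4 mm.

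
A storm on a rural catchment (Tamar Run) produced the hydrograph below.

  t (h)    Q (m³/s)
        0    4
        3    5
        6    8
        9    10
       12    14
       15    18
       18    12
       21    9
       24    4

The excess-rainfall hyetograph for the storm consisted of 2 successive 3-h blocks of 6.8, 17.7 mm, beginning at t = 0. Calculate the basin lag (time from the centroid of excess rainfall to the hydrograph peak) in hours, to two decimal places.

Centroid of excess rainfall: t_c = Σ P_i·t̄_i / ΣP_i = 3.6673 h (block centres at 1.5, 4.5 h).
Hydrograph peak occurs at t = 15 h, so basin lag t_L = 15 − 3.6673 = 11.33 h.

t_L ≈ 11.33 h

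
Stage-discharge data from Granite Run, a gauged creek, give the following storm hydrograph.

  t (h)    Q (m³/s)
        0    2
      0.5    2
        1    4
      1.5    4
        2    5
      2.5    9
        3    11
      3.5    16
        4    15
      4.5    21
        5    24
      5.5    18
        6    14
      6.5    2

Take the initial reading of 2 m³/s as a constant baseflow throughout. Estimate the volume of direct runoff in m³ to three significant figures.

V ≈ 2.14 × 10^5 m³

Direct-runoff ordinates (Q − Q_b): 0.0, 0.0, 2.0, 2.0, 3.0, 7.0, 9.0, 14.0, 13.0, 19.0, 22.0, 16.0, 12.0, 0.0 m³/s.
ΣQ_DR = 119.0 m³/s.
With Δt = 0.5 h = 1800 s, V = ΣQ_DR · Δt = 119.0 × 1800 = 2.14 × 10^5 m³.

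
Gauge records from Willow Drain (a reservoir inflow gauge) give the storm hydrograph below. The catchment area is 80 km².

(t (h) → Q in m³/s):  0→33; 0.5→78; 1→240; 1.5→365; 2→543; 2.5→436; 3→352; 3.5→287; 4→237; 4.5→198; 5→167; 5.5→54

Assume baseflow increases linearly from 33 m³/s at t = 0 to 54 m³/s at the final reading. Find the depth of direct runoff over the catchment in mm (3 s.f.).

Direct runoff: 0.00, 43.09, 203.18, 326.27, 502.36, 393.45, 307.55, 240.64, 188.73, 147.82, 114.91, 0.00 m³/s; ΣQ_DR = 2468 m³/s.
V = ΣQ_DR · Δt = 2468 × 1800 s = 4.442 × 10^6 m³.
Over A = 80 km², depth = V / A = 55.5 mm.

d ≈ 55.5 mm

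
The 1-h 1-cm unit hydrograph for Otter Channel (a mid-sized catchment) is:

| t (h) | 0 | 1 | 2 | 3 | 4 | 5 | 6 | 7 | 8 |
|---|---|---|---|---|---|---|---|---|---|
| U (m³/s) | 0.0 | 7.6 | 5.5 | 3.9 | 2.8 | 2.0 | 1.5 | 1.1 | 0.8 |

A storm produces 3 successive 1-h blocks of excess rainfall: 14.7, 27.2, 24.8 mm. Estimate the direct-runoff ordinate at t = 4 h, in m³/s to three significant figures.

Q ≈ 28.4 m³/s

By discrete convolution, Q_j = Σ (P_i / 10 mm) · U_{j−i}.
At t = 4 h (j=4): Q = (14.7/10)·2.8 + (27.2/10)·3.9 + (24.8/10)·5.5 = 28.4 m³/s.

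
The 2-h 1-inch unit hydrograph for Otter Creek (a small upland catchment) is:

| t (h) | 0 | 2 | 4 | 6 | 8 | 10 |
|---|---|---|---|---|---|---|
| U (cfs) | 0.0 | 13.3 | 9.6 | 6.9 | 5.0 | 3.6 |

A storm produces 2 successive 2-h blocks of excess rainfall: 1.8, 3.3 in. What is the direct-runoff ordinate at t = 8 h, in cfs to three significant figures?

Q ≈ 31.8 cfs

By discrete convolution, Q_j = Σ (P_i / 1 in) · U_{j−i}.
At t = 8 h (j=4): Q = (1.8/1)·5.0 + (3.3/1)·6.9 = 31.8 cfs.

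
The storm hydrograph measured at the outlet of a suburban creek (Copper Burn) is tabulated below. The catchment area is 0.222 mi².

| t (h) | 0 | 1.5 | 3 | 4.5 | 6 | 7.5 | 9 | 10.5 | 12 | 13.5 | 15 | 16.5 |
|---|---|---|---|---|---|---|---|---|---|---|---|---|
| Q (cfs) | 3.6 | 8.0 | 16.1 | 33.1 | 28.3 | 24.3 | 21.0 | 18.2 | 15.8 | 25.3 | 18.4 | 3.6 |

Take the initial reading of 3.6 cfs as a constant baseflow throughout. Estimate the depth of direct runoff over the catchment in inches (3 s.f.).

d ≈ 1.81 in

Direct runoff: 0.0, 4.4, 12.5, 29.5, 24.7, 20.7, 17.4, 14.6, 12.2, 21.7, 14.8, 0.0 cfs; ΣQ_DR = 172.5 cfs.
V = ΣQ_DR · Δt = 172.5 × 5400 s = 9.315 × 10^5 ft³.
Over A = 0.222 mi², depth = V / A = 1.81 in.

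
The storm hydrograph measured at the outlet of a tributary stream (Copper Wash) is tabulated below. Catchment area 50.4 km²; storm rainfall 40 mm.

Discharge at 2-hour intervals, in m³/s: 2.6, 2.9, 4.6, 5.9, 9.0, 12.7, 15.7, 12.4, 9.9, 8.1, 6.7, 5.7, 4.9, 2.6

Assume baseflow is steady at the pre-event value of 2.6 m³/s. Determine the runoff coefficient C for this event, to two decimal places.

ΣQ_DR = 67.30 m³/s; V = ΣQ_DR·Δt = 4.846 × 10^5 m³.
Runoff depth d = V / A = 9.614 mm.
C = d / P = 9.614 / 40 = 0.24.

C ≈ 0.24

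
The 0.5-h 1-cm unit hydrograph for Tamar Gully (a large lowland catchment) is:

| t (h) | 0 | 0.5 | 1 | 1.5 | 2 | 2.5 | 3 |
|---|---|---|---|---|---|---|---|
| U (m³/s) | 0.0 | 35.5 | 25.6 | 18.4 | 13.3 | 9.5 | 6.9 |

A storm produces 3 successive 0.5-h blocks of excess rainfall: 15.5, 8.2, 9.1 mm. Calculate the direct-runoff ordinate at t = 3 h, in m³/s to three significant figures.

Q ≈ 30.6 m³/s

By discrete convolution, Q_j = Σ (P_i / 10 mm) · U_{j−i}.
At t = 3 h (j=6): Q = (15.5/10)·6.9 + (8.2/10)·9.5 + (9.1/10)·13.3 = 30.6 m³/s.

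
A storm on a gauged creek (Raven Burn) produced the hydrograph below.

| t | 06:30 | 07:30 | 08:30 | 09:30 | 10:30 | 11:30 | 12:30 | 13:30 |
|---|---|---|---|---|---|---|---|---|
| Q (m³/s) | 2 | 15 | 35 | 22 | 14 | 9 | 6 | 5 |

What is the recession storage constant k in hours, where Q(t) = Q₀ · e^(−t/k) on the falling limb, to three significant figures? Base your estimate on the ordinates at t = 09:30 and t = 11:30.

k ≈ 2.24 h

On the falling limb, Q drops from 22 to 9 m³/s between t = 09:30 and t = 11:30 (Δt = 2 h).
k = −Δt / ln(Q₂/Q₁) = −2 / ln(9/22) = 2.24 h.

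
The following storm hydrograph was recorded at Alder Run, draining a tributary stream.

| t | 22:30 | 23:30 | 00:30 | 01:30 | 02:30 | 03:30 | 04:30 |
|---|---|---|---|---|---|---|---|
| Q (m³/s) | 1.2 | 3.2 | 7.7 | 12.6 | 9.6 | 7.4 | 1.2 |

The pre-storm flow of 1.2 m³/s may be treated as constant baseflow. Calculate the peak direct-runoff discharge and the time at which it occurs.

Subtracting baseflow gives direct-runoff ordinates: 0.0, 2.0, 6.5, 11.4, 8.4, 6.2, 0.0 m³/s.
The maximum is 11.4 m³/s, occurring at the reading for t = 01:30.

Q_p = 11.4 m³/s at t = 01:30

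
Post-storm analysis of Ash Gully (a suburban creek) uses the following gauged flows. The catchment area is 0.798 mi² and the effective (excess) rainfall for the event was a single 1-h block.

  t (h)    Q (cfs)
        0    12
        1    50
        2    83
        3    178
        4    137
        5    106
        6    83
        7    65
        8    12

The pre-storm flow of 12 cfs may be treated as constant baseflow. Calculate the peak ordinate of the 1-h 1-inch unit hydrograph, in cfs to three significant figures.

U_p ≈ 138 cfs

Direct runoff: 0.0, 38.0, 71.0, 166.0, 125.0, 94.0, 71.0, 53.0, 0.0 cfs; ΣQ_DR = 618.0 cfs, peak = 166.0 cfs.
Runoff depth d = ΣQ_DR·Δt / A = 618.0 × 3600 / (0.798 mi²) = 1.200 in.
The 1-inch UH is the DRH scaled by (1 in)/d, so U_p = 166.0 × 1/1.200 = 138 cfs.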